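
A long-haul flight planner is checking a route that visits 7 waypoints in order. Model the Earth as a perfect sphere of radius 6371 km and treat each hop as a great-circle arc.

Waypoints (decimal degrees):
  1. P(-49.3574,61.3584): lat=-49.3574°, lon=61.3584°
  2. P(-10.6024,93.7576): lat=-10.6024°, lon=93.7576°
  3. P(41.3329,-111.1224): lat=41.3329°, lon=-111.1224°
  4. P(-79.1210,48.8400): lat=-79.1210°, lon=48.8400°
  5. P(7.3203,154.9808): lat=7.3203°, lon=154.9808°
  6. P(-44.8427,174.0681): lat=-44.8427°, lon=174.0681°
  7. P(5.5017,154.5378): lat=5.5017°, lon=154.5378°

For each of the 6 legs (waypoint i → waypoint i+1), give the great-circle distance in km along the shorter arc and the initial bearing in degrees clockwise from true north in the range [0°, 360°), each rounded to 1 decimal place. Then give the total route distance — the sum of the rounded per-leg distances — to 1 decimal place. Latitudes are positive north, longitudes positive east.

Leg 1: dist=5242.1 km, bearing=45.9°
Leg 2: dist=15821.6 km, bearing=31.1°
Leg 3: dist=15724.8 km, bearing=174.0°
Leg 4: dist=11142.3 km, bearing=104.5°
Leg 5: dist=6106.6 km, bearing=163.5°
Leg 6: dist=5927.2 km, bearing=335.5°
Total: 59964.6 km

Leg 1: φ1=-0.8614491, φ2=-0.1850468, Δφ=0.6764024, Δλ=0.5654727 rad; a=sin²(Δφ/2)+cosφ1·cosφ2·sin²(Δλ/2)=0.1599147610; c=2·atan2(√a, √(1-a))=0.822801159; dist=6371·c=5242.066 ≈ 5242.1 km; running total=5242.1 km
Leg 1 bearing: y=sinΔλ·cosφ2=0.52666738, x=cosφ1·sinφ2-sinφ1·cosφ2·cosΔλ=0.50989174; θ=atan2(y, x)=45.9272° ≈ 45.9°
Leg 2: φ1=-0.1850468, φ2=0.7213952, Δφ=0.9064420, Δλ=-3.5758306 rad; a=sin²(Δφ/2)+cosφ1·cosφ2·sin²(Δλ/2)=0.8955405934; c=2·atan2(√a, √(1-a))=2.483370789; dist=6371·c=15821.555 ≈ 15821.6 km; running total=21063.7 km
Leg 2 bearing: y=sinΔλ·cosφ2=0.31591173, x=cosφ1·sinφ2-sinφ1·cosφ2·cosΔλ=0.52382281; θ=atan2(y, x)=31.0937° ≈ 31.1°
Leg 3: φ1=0.7213952, φ2=-1.3809220, Δφ=-2.1023172, Δλ=2.7918706 rad; a=sin²(Δφ/2)+cosφ1·cosφ2·sin²(Δλ/2)=0.8908518866; c=2·atan2(√a, √(1-a))=2.468189424; dist=6371·c=15724.835 ≈ 15724.8 km; running total=36788.5 km
Leg 3 bearing: y=sinΔλ·cosφ2=0.06466772, x=cosφ1·sinφ2-sinφ1·cosφ2·cosΔλ=-0.62028808; θ=atan2(y, x)=174.0482° ≈ 174.0°
Leg 4: φ1=-1.3809220, φ2=0.1277633, Δφ=1.5086853, Δλ=1.8525064 rad; a=sin²(Δφ/2)+cosφ1·cosφ2·sin²(Δλ/2)=0.5885833468; c=2·atan2(√a, √(1-a))=1.748903180; dist=6371·c=11142.262 ≈ 11142.3 km; running total=47930.8 km
Leg 4 bearing: y=sinΔλ·cosφ2=0.95275208, x=cosφ1·sinφ2-sinφ1·cosφ2·cosΔλ=-0.24672947; θ=atan2(y, x)=104.5187° ≈ 104.5°
Leg 5: φ1=0.1277633, φ2=-0.7826528, Δφ=-0.9104161, Δλ=0.3331362 rad; a=sin²(Δφ/2)+cosφ1·cosφ2·sin²(Δλ/2)=0.2126236970; c=2·atan2(√a, √(1-a))=0.958494527; dist=6371·c=6106.569 ≈ 6106.6 km; running total=54037.4 km
Leg 5 bearing: y=sinΔλ·cosφ2=0.23186383, x=cosφ1·sinφ2-sinφ1·cosφ2·cosΔλ=-0.78479208; θ=atan2(y, x)=163.5404° ≈ 163.5°
Leg 6: φ1=-0.7826528, φ2=0.0960228, Δφ=0.8786755, Δλ=-0.3408680 rad; a=sin²(Δφ/2)+cosφ1·cosφ2·sin²(Δλ/2)=0.2012178607; c=2·atan2(√a, √(1-a))=0.930336406; dist=6371·c=5927.173 ≈ 5927.2 km; running total=59964.6 km
Leg 6 bearing: y=sinΔλ·cosφ2=-0.33276529, x=cosφ1·sinφ2-sinφ1·cosφ2·cosΔλ=0.72950956; θ=atan2(y, x)=-24.5201° <0 so +360° → 335.4799° ≈ 335.5°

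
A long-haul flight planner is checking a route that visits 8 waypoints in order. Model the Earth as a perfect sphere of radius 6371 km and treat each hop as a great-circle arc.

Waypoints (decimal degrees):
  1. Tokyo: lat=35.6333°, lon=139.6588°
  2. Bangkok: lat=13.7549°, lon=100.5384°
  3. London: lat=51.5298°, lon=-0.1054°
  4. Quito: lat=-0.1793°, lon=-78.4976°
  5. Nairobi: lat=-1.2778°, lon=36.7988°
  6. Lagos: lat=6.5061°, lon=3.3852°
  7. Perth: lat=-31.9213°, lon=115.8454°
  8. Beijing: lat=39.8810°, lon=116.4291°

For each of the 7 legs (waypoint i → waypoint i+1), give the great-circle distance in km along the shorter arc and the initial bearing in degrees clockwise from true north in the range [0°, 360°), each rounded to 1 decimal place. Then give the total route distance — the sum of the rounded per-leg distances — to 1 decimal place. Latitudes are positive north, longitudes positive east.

Leg 1: φ1=0.6219184, φ2=0.2400683, Δφ=-0.3818501, Δλ=-0.6827798 rad; a=sin²(Δφ/2)+cosφ1·cosφ2·sin²(Δλ/2)=0.1245007499; c=2·atan2(√a, √(1-a))=0.721223362; dist=6371·c=4594.914 ≈ 4594.9 km; running total=4594.9 km
Leg 1 bearing: y=sinΔλ·cosφ2=-0.61285747, x=cosφ1·sinφ2-sinφ1·cosφ2·cosΔλ=-0.24577831; θ=atan2(y, x)=-111.8526° <0 so +360° → 248.1474° ≈ 248.1°
Leg 2: φ1=0.2400683, φ2=0.8993647, Δφ=0.6592964, Δλ=-1.7565657 rad; a=sin²(Δφ/2)+cosφ1·cosφ2·sin²(Δλ/2)=0.4627263898; c=2·atan2(√a, √(1-a))=1.496179886; dist=6371·c=9532.162 ≈ 9532.2 km; running total=14127.1 km
Leg 2 bearing: y=sinΔλ·cosφ2=-0.61140380, x=cosφ1·sinφ2-sinφ1·cosφ2·cosΔλ=0.78779953; θ=atan2(y, x)=-37.8147° <0 so +360° → 322.1853° ≈ 322.2°
Leg 3: φ1=0.8993647, φ2=-0.0031294, Δφ=-0.9024940, Δλ=-1.3682020 rad; a=sin²(Δφ/2)+cosφ1·cosφ2·sin²(Δλ/2)=0.4386378256; c=2·atan2(√a, √(1-a))=1.447761807; dist=6371·c=9223.690 ≈ 9223.7 km; running total=23350.8 km
Leg 3 bearing: y=sinΔλ·cosφ2=-0.97954307, x=cosφ1·sinφ2-sinφ1·cosφ2·cosΔλ=-0.15948074; θ=atan2(y, x)=-99.2473° <0 so +360° → 260.7527° ≈ 260.8°
Leg 4: φ1=-0.0031294, φ2=-0.0223018, Δφ=-0.0191724, Δλ=2.0123018 rad; a=sin²(Δφ/2)+cosφ1·cosφ2·sin²(Δλ/2)=0.7135614608; c=2·atan2(√a, √(1-a))=2.012104776; dist=6371·c=12819.120 ≈ 12819.1 km; running total=36169.9 km
Leg 4 bearing: y=sinΔλ·cosφ2=0.90388457, x=cosφ1·sinφ2-sinφ1·cosφ2·cosΔλ=-0.02363671; θ=atan2(y, x)=91.4980° ≈ 91.5°
Leg 5: φ1=-0.0223018, φ2=0.1135529, Δφ=0.1358547, Δλ=-0.5831773 rad; a=sin²(Δφ/2)+cosφ1·cosφ2·sin²(Δλ/2)=0.0866957980; c=2·atan2(√a, √(1-a))=0.597742122; dist=6371·c=3808.215 ≈ 3808.2 km; running total=39978.1 km
Leg 5 bearing: y=sinΔλ·cosφ2=-0.54713240, x=cosφ1·sinφ2-sinφ1·cosφ2·cosΔλ=0.13177510; θ=atan2(y, x)=-76.4584° <0 so +360° → 283.5416° ≈ 283.5°
Leg 6: φ1=0.1135529, φ2=-0.5571318, Δφ=-0.6706847, Δλ=1.9628008 rad; a=sin²(Δφ/2)+cosφ1·cosφ2·sin²(Δλ/2)=0.6910458162; c=2·atan2(√a, √(1-a))=1.962854934; dist=6371·c=12505.349 ≈ 12505.3 km; running total=52483.4 km
Leg 6 bearing: y=sinΔλ·cosφ2=0.78439145, x=cosφ1·sinφ2-sinφ1·cosφ2·cosΔλ=-0.48860621; θ=atan2(y, x)=121.9192° ≈ 121.9°
Leg 7: φ1=-0.5571318, φ2=0.6960548, Δφ=1.2531865, Δλ=0.0101875 rad; a=sin²(Δφ/2)+cosφ1·cosφ2·sin²(Δλ/2)=0.3438685075; c=2·atan2(√a, √(1-a))=1.253222124; dist=6371·c=7984.278 ≈ 7984.3 km; running total=60467.7 km
Leg 7 bearing: y=sinΔλ·cosφ2=0.00781752, x=cosφ1·sinφ2-sinφ1·cosφ2·cosΔλ=0.94996353; θ=atan2(y, x)=0.4715° ≈ 0.5°

Leg 1: dist=4594.9 km, bearing=248.1°
Leg 2: dist=9532.2 km, bearing=322.2°
Leg 3: dist=9223.7 km, bearing=260.8°
Leg 4: dist=12819.1 km, bearing=91.5°
Leg 5: dist=3808.2 km, bearing=283.5°
Leg 6: dist=12505.3 km, bearing=121.9°
Leg 7: dist=7984.3 km, bearing=0.5°
Total: 60467.7 km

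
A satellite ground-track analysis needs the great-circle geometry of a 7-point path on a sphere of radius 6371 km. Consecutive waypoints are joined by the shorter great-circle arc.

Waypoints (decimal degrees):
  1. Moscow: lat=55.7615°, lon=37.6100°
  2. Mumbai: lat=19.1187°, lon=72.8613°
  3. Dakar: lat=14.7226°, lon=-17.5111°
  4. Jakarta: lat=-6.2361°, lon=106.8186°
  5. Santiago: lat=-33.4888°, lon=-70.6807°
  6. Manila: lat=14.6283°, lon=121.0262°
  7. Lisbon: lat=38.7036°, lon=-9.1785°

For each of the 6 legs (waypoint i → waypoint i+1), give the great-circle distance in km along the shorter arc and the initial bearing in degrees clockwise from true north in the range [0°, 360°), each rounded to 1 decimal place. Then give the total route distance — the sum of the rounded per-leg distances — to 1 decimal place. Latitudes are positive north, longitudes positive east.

Leg 1: dist=5023.7 km, bearing=129.8°
Leg 2: dist=9514.6 km, bearing=284.1°
Leg 3: dist=13870.2 km, bearing=87.4°
Leg 4: dist=15590.0 km, bearing=183.3°
Leg 5: dist=17608.9 km, bearing=212.2°
Leg 6: dist=12146.8 km, bearing=320.9°
Total: 73754.2 km

Leg 1: φ1=0.9732218, φ2=0.3336843, Δφ=-0.6395375, Δλ=0.6152513 rad; a=sin²(Δφ/2)+cosφ1·cosφ2·sin²(Δλ/2)=0.1475546787; c=2·atan2(√a, √(1-a))=0.788527366; dist=6371·c=5023.708 ≈ 5023.7 km; running total=5023.7 km
Leg 1 bearing: y=sinΔλ·cosφ2=0.54532856, x=cosφ1·sinφ2-sinφ1·cosφ2·cosΔλ=-0.45359227; θ=atan2(y, x)=129.7529° ≈ 129.8°
Leg 2: φ1=0.3336843, φ2=0.2569578, Δφ=-0.0767264, Δλ=-1.5772959 rad; a=sin²(Δφ/2)+cosφ1·cosφ2·sin²(Δλ/2)=0.4613510391; c=2·atan2(√a, √(1-a))=1.493421222; dist=6371·c=9514.587 ≈ 9514.6 km; running total=14538.3 km
Leg 2 bearing: y=sinΔλ·cosφ2=-0.96714716, x=cosφ1·sinφ2-sinφ1·cosφ2·cosΔλ=0.24218053; θ=atan2(y, x)=-75.9418° <0 so +360° → 284.0582° ≈ 284.1°
Leg 3: φ1=0.2569578, φ2=-0.1088405, Δφ=-0.3657983, Δλ=2.1699626 rad; a=sin²(Δφ/2)+cosφ1·cosφ2·sin²(Δλ/2)=0.7849083913; c=2·atan2(√a, √(1-a))=2.177079211; dist=6371·c=13870.172 ≈ 13870.2 km; running total=28408.5 km
Leg 3 bearing: y=sinΔλ·cosφ2=0.82091955, x=cosφ1·sinφ2-sinφ1·cosφ2·cosΔλ=0.03741566; θ=atan2(y, x)=87.3904° ≈ 87.4°
Leg 4: φ1=-0.1088405, φ2=-0.5844898, Δφ=-0.4756493, Δλ=-3.0979472 rad; a=sin²(Δφ/2)+cosφ1·cosφ2·sin²(Δλ/2)=0.8841661801; c=2·atan2(√a, √(1-a))=2.447027909; dist=6371·c=15590.015 ≈ 15590.0 km; running total=43998.5 km
Leg 4 bearing: y=sinΔλ·cosφ2=-0.03638847, x=cosφ1·sinφ2-sinφ1·cosφ2·cosΔλ=-0.63901586; θ=atan2(y, x)=-176.7408° <0 so +360° → 183.2592° ≈ 183.3°
Leg 5: φ1=-0.5844898, φ2=0.2553120, Δφ=0.8398018, Δλ=3.3459166 rad; a=sin²(Δφ/2)+cosφ1·cosφ2·sin²(Δλ/2)=0.9647611915; c=2·atan2(√a, √(1-a))=2.763911873; dist=6371·c=17608.883 ≈ 17608.9 km; running total=61607.4 km
Leg 5 bearing: y=sinΔλ·cosφ2=-0.19632796, x=cosφ1·sinφ2-sinφ1·cosφ2·cosΔλ=-0.31215937; θ=atan2(y, x)=-147.8328° <0 so +360° → 212.1672° ≈ 212.2°
Leg 6: φ1=0.2553120, φ2=0.6755053, Δφ=0.4201933, Δλ=-2.2725007 rad; a=sin²(Δφ/2)+cosφ1·cosφ2·sin²(Δλ/2)=0.6647565276; c=2·atan2(√a, √(1-a))=1.906584107; dist=6371·c=12146.847 ≈ 12146.8 km; running total=73754.2 km
Leg 6 bearing: y=sinΔλ·cosφ2=-0.59601832, x=cosφ1·sinφ2-sinφ1·cosφ2·cosΔλ=0.73224539; θ=atan2(y, x)=-39.1442° <0 so +360° → 320.8558° ≈ 320.9°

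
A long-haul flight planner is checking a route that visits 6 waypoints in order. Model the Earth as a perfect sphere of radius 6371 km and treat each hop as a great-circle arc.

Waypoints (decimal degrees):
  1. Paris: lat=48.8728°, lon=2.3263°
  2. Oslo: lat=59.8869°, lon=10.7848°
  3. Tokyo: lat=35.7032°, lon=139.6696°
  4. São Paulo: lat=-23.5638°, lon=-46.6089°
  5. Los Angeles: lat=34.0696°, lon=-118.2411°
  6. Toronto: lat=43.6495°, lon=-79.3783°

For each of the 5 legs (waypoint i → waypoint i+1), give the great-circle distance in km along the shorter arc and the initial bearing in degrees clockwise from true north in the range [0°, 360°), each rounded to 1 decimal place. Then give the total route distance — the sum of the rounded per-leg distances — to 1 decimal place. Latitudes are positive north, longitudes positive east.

Leg 1: dist=1339.1 km, bearing=20.7°
Leg 2: dist=8403.9 km, bearing=40.7°
Leg 3: dist=18536.1 km, bearing=25.8°
Leg 4: dist=9910.0 km, bearing=308.2°
Leg 5: dist=3493.6 km, bearing=60.6°
Total: 41682.7 km

Leg 1: φ1=0.8529913, φ2=1.0452236, Δφ=0.1922323, Δλ=0.1476287 rad; a=sin²(Δφ/2)+cosφ1·cosφ2·sin²(Δλ/2)=0.0110046086; c=2·atan2(√a, √(1-a))=0.210192429; dist=6371·c=1339.136 ≈ 1339.1 km; running total=1339.1 km
Leg 1 bearing: y=sinΔλ·cosφ2=0.07379782, x=cosφ1·sinφ2-sinφ1·cosφ2·cosΔλ=0.19516124; θ=atan2(y, x)=20.7135° ≈ 20.7°
Leg 2: φ1=1.0452236, φ2=0.6231384, Δφ=-0.4220852, Δλ=2.2494641 rad; a=sin²(Δφ/2)+cosφ1·cosφ2·sin²(Δλ/2)=0.3754661493; c=2·atan2(√a, √(1-a))=1.319078826; dist=6371·c=8403.851 ≈ 8403.9 km; running total=9743.0 km
Leg 2 bearing: y=sinΔλ·cosφ2=0.63210834, x=cosφ1·sinφ2-sinφ1·cosφ2·cosΔλ=0.73376041; θ=atan2(y, x)=40.7437° ≈ 40.7°
Leg 3: φ1=0.6231384, φ2=-0.4112659, Δφ=-1.0344043, Δλ=-3.2511732 rad; a=sin²(Δφ/2)+cosφ1·cosφ2·sin²(Δλ/2)=0.9865871820; c=2·atan2(√a, √(1-a))=2.909444265; dist=6371·c=18536.069 ≈ 18536.1 km; running total=28279.1 km
Leg 3 bearing: y=sinΔλ·cosφ2=0.10024228, x=cosφ1·sinφ2-sinφ1·cosφ2·cosΔλ=0.20708245; θ=atan2(y, x)=25.8302° ≈ 25.8°
Leg 4: φ1=-0.4112659, φ2=0.5946267, Δφ=1.0058926, Δλ=-1.2502177 rad; a=sin²(Δφ/2)+cosφ1·cosφ2·sin²(Δλ/2)=0.4923440890; c=2·atan2(√a, √(1-a))=1.555483906; dist=6371·c=9909.988 ≈ 9910.0 km; running total=38189.1 km
Leg 4 bearing: y=sinΔλ·cosφ2=-0.78615555, x=cosφ1·sinφ2-sinφ1·cosφ2·cosΔλ=0.61783897; θ=atan2(y, x)=-51.8362° <0 so +360° → 308.1638° ≈ 308.2°
Leg 5: φ1=0.5946267, φ2=0.7618275, Δφ=0.1672008, Δλ=0.6782838 rad; a=sin²(Δφ/2)+cosφ1·cosφ2·sin²(Δλ/2)=0.0733088851; c=2·atan2(√a, √(1-a))=0.548356839; dist=6371·c=3493.581 ≈ 3493.6 km; running total=41682.7 km
Leg 5 bearing: y=sinΔλ·cosφ2=0.45401317, x=cosφ1·sinφ2-sinφ1·cosφ2·cosΔλ=0.25614608; θ=atan2(y, x)=60.5691° ≈ 60.6°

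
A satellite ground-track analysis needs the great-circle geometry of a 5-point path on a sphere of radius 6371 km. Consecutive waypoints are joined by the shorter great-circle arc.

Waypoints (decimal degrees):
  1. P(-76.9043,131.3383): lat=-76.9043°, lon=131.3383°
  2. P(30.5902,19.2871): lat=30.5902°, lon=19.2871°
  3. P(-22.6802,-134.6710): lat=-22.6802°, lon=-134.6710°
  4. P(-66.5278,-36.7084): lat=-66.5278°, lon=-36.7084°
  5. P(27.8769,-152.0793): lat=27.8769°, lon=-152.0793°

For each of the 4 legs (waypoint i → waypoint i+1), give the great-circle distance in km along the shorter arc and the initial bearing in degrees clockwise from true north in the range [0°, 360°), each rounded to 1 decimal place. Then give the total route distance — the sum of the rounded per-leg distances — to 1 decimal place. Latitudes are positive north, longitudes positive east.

Leg 1: φ1=-1.3422332, φ2=0.5338997, Δφ=1.8761330, Δλ=-1.9556624 rad; a=sin²(Δφ/2)+cosφ1·cosφ2·sin²(Δλ/2)=0.7844430599; c=2·atan2(√a, √(1-a))=2.175947147; dist=6371·c=13862.959 ≈ 13863.0 km; running total=13863.0 km
Leg 1 bearing: y=sinΔλ·cosφ2=-0.79785834, x=cosφ1·sinφ2-sinφ1·cosφ2·cosΔλ=-0.19947593; θ=atan2(y, x)=-104.0370° <0 so +360° → 255.9630° ≈ 256.0°
Leg 2: φ1=0.5338997, φ2=-0.3958442, Δφ=-0.9297439, Δλ=-2.6870758 rad; a=sin²(Δφ/2)+cosφ1·cosφ2·sin²(Δλ/2)=0.9549232827; c=2·atan2(√a, √(1-a))=2.713710467; dist=6371·c=17289.049 ≈ 17289.0 km; running total=31152.0 km
Leg 2 bearing: y=sinΔλ·cosφ2=-0.40507886, x=cosφ1·sinφ2-sinφ1·cosφ2·cosΔλ=0.08994633; θ=atan2(y, x)=-77.4808° <0 so +360° → 282.5192° ≈ 282.5°
Leg 3: φ1=-0.3958442, φ2=-1.1611292, Δφ=-0.7652850, Δλ=1.7097699 rad; a=sin²(Δφ/2)+cosφ1·cosφ2·sin²(Δλ/2)=0.3486139377; c=2·atan2(√a, √(1-a))=1.263196363; dist=6371·c=8047.824 ≈ 8047.8 km; running total=39199.8 km
Leg 3 bearing: y=sinΔλ·cosφ2=0.39446390, x=cosφ1·sinφ2-sinφ1·cosφ2·cosΔλ=-0.86759857; θ=atan2(y, x)=155.5505° ≈ 155.6°
Leg 4: φ1=-1.1611292, φ2=0.4865437, Δφ=1.6476728, Δλ=-2.0136021 rad; a=sin²(Δφ/2)+cosφ1·cosφ2·sin²(Δλ/2)=0.7898711979; c=2·atan2(√a, √(1-a))=2.189208826; dist=6371·c=13947.449 ≈ 13947.4 km; running total=53147.2 km
Leg 4 bearing: y=sinΔλ·cosφ2=-0.79869951, x=cosφ1·sinφ2-sinφ1·cosφ2·cosΔλ=-0.16117646; θ=atan2(y, x)=-101.4090° <0 so +360° → 258.5910° ≈ 258.6°

Leg 1: dist=13863.0 km, bearing=256.0°
Leg 2: dist=17289.0 km, bearing=282.5°
Leg 3: dist=8047.8 km, bearing=155.6°
Leg 4: dist=13947.4 km, bearing=258.6°
Total: 53147.2 km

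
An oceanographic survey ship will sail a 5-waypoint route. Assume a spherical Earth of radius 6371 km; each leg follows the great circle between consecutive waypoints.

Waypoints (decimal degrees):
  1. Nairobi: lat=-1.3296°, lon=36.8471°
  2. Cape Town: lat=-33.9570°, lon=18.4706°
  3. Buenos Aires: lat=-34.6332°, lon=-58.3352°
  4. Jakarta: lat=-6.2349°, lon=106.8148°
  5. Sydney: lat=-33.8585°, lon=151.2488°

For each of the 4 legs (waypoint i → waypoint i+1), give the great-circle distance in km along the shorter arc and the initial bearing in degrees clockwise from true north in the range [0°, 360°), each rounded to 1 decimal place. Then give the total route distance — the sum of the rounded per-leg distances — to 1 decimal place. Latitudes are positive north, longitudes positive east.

Leg 1: φ1=-0.0232059, φ2=-0.5926615, Δφ=-0.5694556, Δλ=-0.3207304 rad; a=sin²(Δφ/2)+cosφ1·cosφ2·sin²(Δλ/2)=0.1000458968; c=2·atan2(√a, √(1-a))=0.643654083; dist=6371·c=4100.720 ≈ 4100.7 km; running total=4100.7 km
Leg 1 bearing: y=sinΔλ·cosφ2=-0.26149447, x=cosφ1·sinφ2-sinφ1·cosφ2·cosΔλ=-0.54015507; θ=atan2(y, x)=-154.1679° <0 so +360° → 205.8321° ≈ 205.8°
Leg 2: φ1=-0.5926615, φ2=-0.6044634, Δφ=-0.0118019, Δλ=-1.3405141 rad; a=sin²(Δφ/2)+cosφ1·cosφ2·sin²(Δλ/2)=0.2633872334; c=2·atan2(√a, √(1-a))=1.077847672; dist=6371·c=6866.968 ≈ 6867.0 km; running total=10967.7 km
Leg 2 bearing: y=sinΔλ·cosφ2=-0.80108674, x=cosφ1·sinφ2-sinφ1·cosφ2·cosΔλ=-0.36649370; θ=atan2(y, x)=-114.5839° <0 so +360° → 245.4161° ≈ 245.4°
Leg 3: φ1=-0.6044634, φ2=-0.1088195, Δφ=0.4956438, Δλ=2.8824113 rad; a=sin²(Δφ/2)+cosφ1·cosφ2·sin²(Δλ/2)=0.8644493817; c=2·atan2(√a, √(1-a))=2.387508364; dist=6371·c=15210.816 ≈ 15210.8 km; running total=26178.5 km
Leg 3 bearing: y=sinΔλ·cosφ2=0.25477342, x=cosφ1·sinφ2-sinφ1·cosφ2·cosΔλ=-0.63545031; θ=atan2(y, x)=158.1525° ≈ 158.2°
Leg 4: φ1=-0.1088195, φ2=-0.5909423, Δφ=-0.4821228, Δλ=0.7755196 rad; a=sin²(Δφ/2)+cosφ1·cosφ2·sin²(Δλ/2)=0.1750170767; c=2·atan2(√a, √(1-a))=0.863256832; dist=6371·c=5499.809 ≈ 5499.8 km; running total=31678.3 km
Leg 4 bearing: y=sinΔλ·cosφ2=0.58136364, x=cosφ1·sinφ2-sinφ1·cosφ2·cosΔλ=-0.48944940; θ=atan2(y, x)=130.0940° ≈ 130.1°

Leg 1: dist=4100.7 km, bearing=205.8°
Leg 2: dist=6867.0 km, bearing=245.4°
Leg 3: dist=15210.8 km, bearing=158.2°
Leg 4: dist=5499.8 km, bearing=130.1°
Total: 31678.3 km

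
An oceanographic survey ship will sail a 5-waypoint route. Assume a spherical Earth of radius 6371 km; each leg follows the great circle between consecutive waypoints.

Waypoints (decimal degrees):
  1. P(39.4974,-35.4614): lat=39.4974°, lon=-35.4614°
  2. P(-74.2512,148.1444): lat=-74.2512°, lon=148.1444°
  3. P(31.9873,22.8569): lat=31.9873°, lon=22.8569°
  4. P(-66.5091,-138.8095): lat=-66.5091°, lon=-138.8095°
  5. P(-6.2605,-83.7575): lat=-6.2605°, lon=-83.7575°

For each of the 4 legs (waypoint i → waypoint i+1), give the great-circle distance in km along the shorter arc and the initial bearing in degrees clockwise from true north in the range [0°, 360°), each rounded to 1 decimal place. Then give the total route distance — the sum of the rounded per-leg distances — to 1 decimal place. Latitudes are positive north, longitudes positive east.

Leg 1: dist=16146.0 km, bearing=181.7°
Leg 2: dist=14455.7 km, bearing=244.7°
Leg 3: dist=15987.6 km, bearing=192.3°
Leg 4: dist=7885.3 km, bearing=59.6°
Total: 54474.6 km

Leg 1: φ1=0.6893597, φ2=-1.2959279, Δφ=-1.9852876, Δλ=3.2045257 rad; a=sin²(Δφ/2)+cosφ1·cosφ2·sin²(Δλ/2)=0.9105972567; c=2·atan2(√a, √(1-a))=2.534297460; dist=6371·c=16146.009 ≈ 16146.0 km; running total=16146.0 km
Leg 1 bearing: y=sinΔλ·cosφ2=-0.01707004, x=cosφ1·sinφ2-sinφ1·cosφ2·cosΔλ=-0.57039301; θ=atan2(y, x)=-178.2858° <0 so +360° → 181.7142° ≈ 181.7°
Leg 2: φ1=-1.2959279, φ2=0.5582837, Δφ=1.8542116, Δλ=-2.1866794 rad; a=sin²(Δφ/2)+cosφ1·cosφ2·sin²(Δλ/2)=0.8214164398; c=2·atan2(√a, √(1-a))=2.268987125; dist=6371·c=14455.717 ≈ 14455.7 km; running total=30601.7 km
Leg 2 bearing: y=sinΔλ·cosφ2=-0.69232669, x=cosφ1·sinφ2-sinφ1·cosφ2·cosΔλ=-0.32779513; θ=atan2(y, x)=-115.3361° <0 so +360° → 244.6639° ≈ 244.7°
Leg 3: φ1=0.5582837, φ2=-1.1608028, Δφ=-1.7190865, Δλ=-2.8216110 rad; a=sin²(Δφ/2)+cosφ1·cosφ2·sin²(Δλ/2)=0.9033749973; c=2·atan2(√a, √(1-a))=2.509427446; dist=6371·c=15987.562 ≈ 15987.6 km; running total=46589.3 km
Leg 3 bearing: y=sinΔλ·cosφ2=-0.12538037, x=cosφ1·sinφ2-sinφ1·cosφ2·cosΔλ=-0.57743762; θ=atan2(y, x)=-167.7494° <0 so +360° → 192.2506° ≈ 192.3°
Leg 4: φ1=-1.1608028, φ2=-0.1092663, Δφ=1.0515364, Δλ=0.9608387 rad; a=sin²(Δφ/2)+cosφ1·cosφ2·sin²(Δλ/2)=0.3365085860; c=2·atan2(√a, √(1-a))=1.237687195; dist=6371·c=7885.305 ≈ 7885.3 km; running total=54474.6 km
Leg 4 bearing: y=sinΔλ·cosφ2=0.81478405, x=cosφ1·sinφ2-sinφ1·cosφ2·cosΔλ=0.47875796; θ=atan2(y, x)=59.5620° ≈ 59.6°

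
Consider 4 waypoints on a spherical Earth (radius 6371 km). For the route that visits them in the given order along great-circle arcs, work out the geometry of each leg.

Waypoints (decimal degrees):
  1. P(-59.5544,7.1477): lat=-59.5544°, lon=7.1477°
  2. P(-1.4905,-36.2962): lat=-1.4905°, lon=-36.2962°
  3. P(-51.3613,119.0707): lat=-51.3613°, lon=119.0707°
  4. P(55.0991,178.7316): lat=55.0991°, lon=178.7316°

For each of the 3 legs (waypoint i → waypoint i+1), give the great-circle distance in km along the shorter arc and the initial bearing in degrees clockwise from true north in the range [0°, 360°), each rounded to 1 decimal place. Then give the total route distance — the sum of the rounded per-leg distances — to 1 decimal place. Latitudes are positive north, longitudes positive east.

Leg 1: φ1=-1.0394204, φ2=-0.0260141, Δφ=1.0134062, Δλ=-0.7582391 rad; a=sin²(Δφ/2)+cosφ1·cosφ2·sin²(Δλ/2)=0.3048984306; c=2·atan2(√a, √(1-a))=1.169944116; dist=6371·c=7453.714 ≈ 7453.7 km; running total=7453.7 km
Leg 1 bearing: y=sinΔλ·cosφ2=-0.68741135, x=cosφ1·sinφ2-sinφ1·cosφ2·cosΔλ=0.61254155; θ=atan2(y, x)=-48.2963° <0 so +360° → 311.7037° ≈ 311.7°
Leg 2: φ1=-0.0260141, φ2=-0.8964238, Δφ=-0.8704097, Δλ=2.7116640 rad; a=sin²(Δφ/2)+cosφ1·cosφ2·sin²(Δλ/2)=0.7735370359; c=2·atan2(√a, √(1-a))=2.149661175; dist=6371·c=13695.491 ≈ 13695.5 km; running total=21149.2 km
Leg 2 bearing: y=sinΔλ·cosφ2=0.26025672, x=cosφ1·sinφ2-sinφ1·cosφ2·cosΔλ=-0.79559814; θ=atan2(y, x)=161.8860° ≈ 161.9°
Leg 3: φ1=-0.8964238, φ2=0.9616607, Δφ=1.8580845, Δλ=1.0412791 rad; a=sin²(Δφ/2)+cosφ1·cosφ2·sin²(Δλ/2)=0.7300773261; c=2·atan2(√a, √(1-a))=2.048965707; dist=6371·c=13053.961 ≈ 13054.0 km; running total=34203.2 km
Leg 3 bearing: y=sinΔλ·cosφ2=0.49380221, x=cosφ1·sinφ2-sinφ1·cosφ2·cosΔλ=0.73784624; θ=atan2(y, x)=33.7923° ≈ 33.8°

Leg 1: dist=7453.7 km, bearing=311.7°
Leg 2: dist=13695.5 km, bearing=161.9°
Leg 3: dist=13054.0 km, bearing=33.8°
Total: 34203.2 km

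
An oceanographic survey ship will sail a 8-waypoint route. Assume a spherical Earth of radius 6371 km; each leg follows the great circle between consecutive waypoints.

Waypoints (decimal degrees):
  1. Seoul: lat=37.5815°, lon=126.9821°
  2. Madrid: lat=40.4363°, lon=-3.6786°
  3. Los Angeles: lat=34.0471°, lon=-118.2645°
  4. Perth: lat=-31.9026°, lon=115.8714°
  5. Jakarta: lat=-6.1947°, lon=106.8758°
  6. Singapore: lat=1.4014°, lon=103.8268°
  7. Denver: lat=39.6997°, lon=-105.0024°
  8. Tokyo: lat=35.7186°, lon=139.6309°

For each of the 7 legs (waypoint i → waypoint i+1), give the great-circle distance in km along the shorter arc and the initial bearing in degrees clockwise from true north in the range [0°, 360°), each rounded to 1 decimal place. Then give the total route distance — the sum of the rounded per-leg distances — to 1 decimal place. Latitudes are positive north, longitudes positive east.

Leg 1: dist=9991.3 km, bearing=324.7°
Leg 2: dist=9364.6 km, bearing=310.8°
Leg 3: dist=15019.3 km, bearing=257.0°
Leg 4: dist=3007.5 km, bearing=340.0°
Leg 5: dist=909.9 km, bearing=338.1°
Leg 6: dist=14584.8 km, bearing=29.5°
Leg 7: dist=9335.5 km, bearing=312.5°
Total: 62212.9 km

Leg 1: φ1=0.6559209, φ2=0.7057466, Δφ=0.0498257, Δλ=-2.2804594 rad; a=sin²(Δφ/2)+cosφ1·cosφ2·sin²(Δλ/2)=0.4987227917; c=2·atan2(√a, √(1-a))=1.568241907; dist=6371·c=9991.269 ≈ 9991.3 km; running total=9991.3 km
Leg 1 bearing: y=sinΔλ·cosφ2=-0.57737722, x=cosφ1·sinφ2-sinφ1·cosφ2·cosΔλ=0.81647353; θ=atan2(y, x)=-35.2664° <0 so +360° → 324.7336° ≈ 324.7°
Leg 2: φ1=0.7057466, φ2=0.5942340, Δφ=-0.1115126, Δλ=-1.9999012 rad; a=sin²(Δφ/2)+cosφ1·cosφ2·sin²(Δλ/2)=0.4496260136; c=2·atan2(√a, √(1-a))=1.469877136; dist=6371·c=9364.587 ≈ 9364.6 km; running total=19355.9 km
Leg 2 bearing: y=sinΔλ·cosφ2=-0.75345754, x=cosφ1·sinφ2-sinφ1·cosφ2·cosΔλ=0.64973193; θ=atan2(y, x)=-49.2277° <0 so +360° → 310.7723° ≈ 310.8°
Leg 3: φ1=0.5942340, φ2=-0.5568054, Δφ=-1.1510394, Δλ=4.0864424 rad; a=sin²(Δφ/2)+cosφ1·cosφ2·sin²(Δλ/2)=0.8539944813; c=2·atan2(√a, √(1-a))=2.357442863; dist=6371·c=15019.268 ≈ 15019.3 km; running total=34375.2 km
Leg 3 bearing: y=sinΔλ·cosφ2=-0.68799477, x=cosφ1·sinφ2-sinφ1·cosφ2·cosΔλ=-0.15942030; θ=atan2(y, x)=-103.0462° <0 so +360° → 256.9538° ≈ 257.0°
Leg 4: φ1=-0.5568054, φ2=-0.1081179, Δφ=0.4486875, Δλ=-0.1570028 rad; a=sin²(Δφ/2)+cosφ1·cosφ2·sin²(Δλ/2)=0.0546817847; c=2·atan2(√a, √(1-a))=0.472053448; dist=6371·c=3007.453 ≈ 3007.5 km; running total=37382.7 km
Leg 4 bearing: y=sinΔλ·cosφ2=-0.15544563, x=cosφ1·sinφ2-sinφ1·cosφ2·cosΔλ=0.42732120; θ=atan2(y, x)=-19.9898° <0 so +360° → 340.0102° ≈ 340.0°
Leg 5: φ1=-0.1081179, φ2=0.0244590, Δφ=0.1325770, Δλ=-0.0532151 rad; a=sin²(Δφ/2)+cosφ1·cosφ2·sin²(Δλ/2)=0.0050911809; c=2·atan2(√a, √(1-a))=0.142826390; dist=6371·c=909.947 ≈ 909.9 km; running total=38292.6 km
Leg 5 bearing: y=sinΔλ·cosφ2=-0.05317407, x=cosφ1·sinφ2-sinφ1·cosφ2·cosΔλ=0.13203621; θ=atan2(y, x)=-21.9358° <0 so +360° → 338.0642° ≈ 338.1°
Leg 6: φ1=0.0244590, φ2=0.6928905, Δφ=0.6684314, Δλ=-3.6447571 rad; a=sin²(Δφ/2)+cosφ1·cosφ2·sin²(Δλ/2)=0.8291101522; c=2·atan2(√a, √(1-a))=2.289248615; dist=6371·c=14584.803 ≈ 14584.8 km; running total=52877.4 km
Leg 6 bearing: y=sinΔλ·cosφ2=0.37100624, x=cosφ1·sinφ2-sinφ1·cosφ2·cosΔλ=0.65505756; θ=atan2(y, x)=29.5260° ≈ 29.5°
Leg 7: φ1=0.6928905, φ2=0.6234072, Δφ=-0.0694833, Δλ=4.2696565 rad; a=sin²(Δφ/2)+cosφ1·cosφ2·sin²(Δλ/2)=0.4473515451; c=2·atan2(√a, √(1-a))=1.465303861; dist=6371·c=9335.451 ≈ 9335.5 km; running total=62212.9 km
Leg 7 bearing: y=sinΔλ·cosφ2=-0.73361483, x=cosφ1·sinφ2-sinφ1·cosφ2·cosΔλ=0.67135821; θ=atan2(y, x)=-47.5372° <0 so +360° → 312.4628° ≈ 312.5°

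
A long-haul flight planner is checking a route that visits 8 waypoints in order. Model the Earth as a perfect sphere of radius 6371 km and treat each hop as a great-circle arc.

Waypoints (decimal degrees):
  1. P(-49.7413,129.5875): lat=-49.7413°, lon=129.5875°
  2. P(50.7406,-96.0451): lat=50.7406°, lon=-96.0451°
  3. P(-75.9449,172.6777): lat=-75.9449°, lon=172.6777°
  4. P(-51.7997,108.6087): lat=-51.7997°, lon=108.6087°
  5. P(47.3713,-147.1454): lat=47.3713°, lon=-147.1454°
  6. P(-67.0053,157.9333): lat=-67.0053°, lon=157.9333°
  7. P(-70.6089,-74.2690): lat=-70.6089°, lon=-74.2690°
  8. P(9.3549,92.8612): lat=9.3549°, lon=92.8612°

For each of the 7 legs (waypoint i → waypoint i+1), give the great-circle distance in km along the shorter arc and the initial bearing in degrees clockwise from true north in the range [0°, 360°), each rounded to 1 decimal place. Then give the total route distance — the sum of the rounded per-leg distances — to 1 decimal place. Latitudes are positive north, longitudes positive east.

Leg 1: φ1=-0.8681495, φ2=0.8855905, Δφ=1.7537400, Δλ=-3.9380318 rad; a=sin²(Δφ/2)+cosφ1·cosφ2·sin²(Δλ/2)=0.9384277399; c=2·atan2(√a, √(1-a))=2.640078183; dist=6371·c=16819.938 ≈ 16819.9 km; running total=16819.9 km
Leg 1 bearing: y=sinΔλ·cosφ2=0.45239329, x=cosφ1·sinφ2-sinφ1·cosφ2·cosΔλ=0.16267999; θ=atan2(y, x)=70.2215° ≈ 70.2°
Leg 2: φ1=0.8855905, φ2=-1.3254886, Δφ=-2.2110791, Δλ=4.6900976 rad; a=sin²(Δφ/2)+cosφ1·cosφ2·sin²(Δλ/2)=0.8772671258; c=2·atan2(√a, √(1-a))=2.425740456; dist=6371·c=15454.392 ≈ 15454.4 km; running total=32274.3 km
Leg 2 bearing: y=sinΔλ·cosφ2=-0.24279456, x=cosφ1·sinφ2-sinφ1·cosφ2·cosΔλ=-0.60969572; θ=atan2(y, x)=-158.2864° <0 so +360° → 201.7136° ≈ 201.7°
Leg 3: φ1=-1.3254886, φ2=-0.9040753, Δφ=0.4214132, Δλ=-1.1182150 rad; a=sin²(Δφ/2)+cosφ1·cosφ2·sin²(Δλ/2)=0.0859993961; c=2·atan2(√a, √(1-a))=0.595262730; dist=6371·c=3792.419 ≈ 3792.4 km; running total=36066.7 km
Leg 3 bearing: y=sinΔλ·cosφ2=-0.55615155, x=cosφ1·sinφ2-sinφ1·cosφ2·cosΔλ=0.07148043; θ=atan2(y, x)=-82.6761° <0 so +360° → 277.3239° ≈ 277.3°
Leg 4: φ1=-0.9040753, φ2=0.8267852, Δφ=1.7308605, Δλ=-4.4637511 rad; a=sin²(Δφ/2)+cosφ1·cosφ2·sin²(Δλ/2)=0.8406310443; c=2·atan2(√a, √(1-a))=2.320281653; dist=6371·c=14782.514 ≈ 14782.5 km; running total=50849.2 km
Leg 4 bearing: y=sinΔλ·cosφ2=0.65641833, x=cosφ1·sinφ2-sinφ1·cosφ2·cosΔλ=0.32403232; θ=atan2(y, x)=63.7274° ≈ 63.7°
Leg 5: φ1=0.8267852, φ2=-1.1694631, Δφ=-1.9962483, Δλ=5.3246278 rad; a=sin²(Δφ/2)+cosφ1·cosφ2·sin²(Δλ/2)=0.7626253890; c=2·atan2(√a, √(1-a))=2.123806118; dist=6371·c=13530.769 ≈ 13530.8 km; running total=64380.0 km
Leg 5 bearing: y=sinΔλ·cosφ2=-0.31969038, x=cosφ1·sinφ2-sinφ1·cosφ2·cosΔλ=-0.78861250; θ=atan2(y, x)=-157.9332° <0 so +360° → 202.0668° ≈ 202.1°
Leg 6: φ1=-1.1694631, φ2=-1.2323578, Δφ=-0.0628947, Δλ=-4.0526947 rad; a=sin²(Δφ/2)+cosφ1·cosφ2·sin²(Δλ/2)=0.1055837145; c=2·atan2(√a, √(1-a))=0.661889120; dist=6371·c=4216.896 ≈ 4216.9 km; running total=68596.9 km
Leg 6 bearing: y=sinΔλ·cosφ2=0.26235118, x=cosφ1·sinφ2-sinφ1·cosφ2·cosΔλ=-0.55580125; θ=atan2(y, x)=154.7316° ≈ 154.7°
Leg 7: φ1=-1.2323578, φ2=0.1632738, Δφ=1.3956316, Δλ=2.9169723 rad; a=sin²(Δφ/2)+cosφ1·cosφ2·sin²(Δλ/2)=0.7363489297; c=2·atan2(√a, √(1-a))=2.063146089; dist=6371·c=13144.304 ≈ 13144.3 km; running total=81741.2 km
Leg 7 bearing: y=sinΔλ·cosφ2=0.21977400, x=cosφ1·sinφ2-sinφ1·cosφ2·cosΔλ=-0.85337924; θ=atan2(y, x)=165.5582° ≈ 165.6°

Leg 1: dist=16819.9 km, bearing=70.2°
Leg 2: dist=15454.4 km, bearing=201.7°
Leg 3: dist=3792.4 km, bearing=277.3°
Leg 4: dist=14782.5 km, bearing=63.7°
Leg 5: dist=13530.8 km, bearing=202.1°
Leg 6: dist=4216.9 km, bearing=154.7°
Leg 7: dist=13144.3 km, bearing=165.6°
Total: 81741.2 km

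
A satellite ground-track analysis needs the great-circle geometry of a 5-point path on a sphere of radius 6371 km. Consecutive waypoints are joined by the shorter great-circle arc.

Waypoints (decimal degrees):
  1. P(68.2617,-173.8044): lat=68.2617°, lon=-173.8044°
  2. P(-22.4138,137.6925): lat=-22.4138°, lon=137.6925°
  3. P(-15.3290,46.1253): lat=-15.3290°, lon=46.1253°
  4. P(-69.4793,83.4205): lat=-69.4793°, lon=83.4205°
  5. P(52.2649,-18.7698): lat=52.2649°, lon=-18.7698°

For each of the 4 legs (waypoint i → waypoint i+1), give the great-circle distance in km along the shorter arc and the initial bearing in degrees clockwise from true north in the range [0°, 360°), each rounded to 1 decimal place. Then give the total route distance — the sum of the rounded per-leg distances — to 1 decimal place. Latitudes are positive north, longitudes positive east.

Leg 1: φ1=1.1913914, φ2=-0.3911946, Δφ=-1.5825860, Δλ=5.4366465 rad; a=sin²(Δφ/2)+cosφ1·cosφ2·sin²(Δλ/2)=0.5636590811; c=2·atan2(√a, √(1-a))=1.698460992; dist=6371·c=10820.895 ≈ 10820.9 km; running total=10820.9 km
Leg 1 bearing: y=sinΔλ·cosφ2=-0.69240842, x=cosφ1·sinφ2-sinφ1·cosφ2·cosΔλ=-0.71018354; θ=atan2(y, x)=-135.7261° <0 so +360° → 224.2739° ≈ 224.3°
Leg 2: φ1=-0.3911946, φ2=-0.2675415, Δφ=0.1236531, Δλ=-1.5981491 rad; a=sin²(Δφ/2)+cosφ1·cosφ2·sin²(Δλ/2)=0.4617923393; c=2·atan2(√a, √(1-a))=1.494306441; dist=6371·c=9520.226 ≈ 9520.2 km; running total=20341.1 km
Leg 2 bearing: y=sinΔλ·cosφ2=-0.96406298, x=cosφ1·sinφ2-sinφ1·cosφ2·cosΔλ=-0.25444699; θ=atan2(y, x)=-104.7850° <0 so +360° → 255.2150° ≈ 255.2°
Leg 3: φ1=-0.2675415, φ2=-1.2126425, Δφ=-0.9451010, Δλ=0.6509240 rad; a=sin²(Δφ/2)+cosφ1·cosφ2·sin²(Δλ/2)=0.2417335376; c=2·atan2(√a, √(1-a))=1.027999401; dist=6371·c=6549.384 ≈ 6549.4 km; running total=26890.5 km
Leg 3 bearing: y=sinΔλ·cosφ2=0.21240330, x=cosφ1·sinφ2-sinφ1·cosφ2·cosΔλ=-0.82950502; θ=atan2(y, x)=165.6374° ≈ 165.6°
Leg 4: φ1=-1.2126425, φ2=0.9121946, Δφ=2.1248371, Δλ=-1.7835572 rad; a=sin²(Δφ/2)+cosφ1·cosφ2·sin²(Δλ/2)=0.8929838214; c=2·atan2(√a, √(1-a))=2.475055988; dist=6371·c=15768.582 ≈ 15768.6 km; running total=42659.1 km
Leg 4 bearing: y=sinΔλ·cosφ2=-0.59821179, x=cosφ1·sinφ2-sinφ1·cosφ2·cosΔλ=0.15619706; θ=atan2(y, x)=-75.3664° <0 so +360° → 284.6336° ≈ 284.6°

Leg 1: dist=10820.9 km, bearing=224.3°
Leg 2: dist=9520.2 km, bearing=255.2°
Leg 3: dist=6549.4 km, bearing=165.6°
Leg 4: dist=15768.6 km, bearing=284.6°
Total: 42659.1 km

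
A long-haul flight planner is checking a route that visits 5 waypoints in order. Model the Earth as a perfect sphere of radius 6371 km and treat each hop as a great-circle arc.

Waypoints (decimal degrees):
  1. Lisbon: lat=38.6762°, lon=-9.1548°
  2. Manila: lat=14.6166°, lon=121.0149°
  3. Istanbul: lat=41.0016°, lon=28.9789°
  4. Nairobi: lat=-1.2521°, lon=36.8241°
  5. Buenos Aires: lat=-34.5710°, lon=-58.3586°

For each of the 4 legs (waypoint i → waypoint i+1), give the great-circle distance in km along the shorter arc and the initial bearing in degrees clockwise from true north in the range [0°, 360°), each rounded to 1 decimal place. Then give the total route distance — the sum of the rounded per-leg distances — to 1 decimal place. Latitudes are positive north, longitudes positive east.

Leg 1: φ1=0.6750270, φ2=0.2551078, Δφ=-0.4199192, Δλ=2.2718899 rad; a=sin²(Δφ/2)+cosφ1·cosφ2·sin²(Δλ/2)=0.6647954829; c=2·atan2(√a, √(1-a))=1.906666627; dist=6371·c=12147.373 ≈ 12147.4 km; running total=12147.4 km
Leg 1 bearing: y=sinΔλ·cosφ2=0.73940680, x=cosφ1·sinφ2-sinφ1·cosφ2·cosΔλ=0.58706676; θ=atan2(y, x)=51.5515° ≈ 51.6°
Leg 2: φ1=0.2551078, φ2=0.7156129, Δφ=0.4605051, Δλ=-1.6063312 rad; a=sin²(Δφ/2)+cosφ1·cosφ2·sin²(Δλ/2)=0.4301914302; c=2·atan2(√a, √(1-a))=1.430721570; dist=6371·c=9115.127 ≈ 9115.1 km; running total=21262.5 km
Leg 2 bearing: y=sinΔλ·cosφ2=-0.75421482, x=cosφ1·sinφ2-sinφ1·cosφ2·cosΔλ=0.64161285; θ=atan2(y, x)=-49.6121° <0 so +360° → 310.3879° ≈ 310.4°
Leg 3: φ1=0.7156129, φ2=-0.0218533, Δφ=-0.7374662, Δλ=0.1369246 rad; a=sin²(Δφ/2)+cosφ1·cosφ2·sin²(Δλ/2)=0.1334435821; c=2·atan2(√a, √(1-a))=0.747908616; dist=6371·c=4764.926 ≈ 4764.9 km; running total=26027.4 km
Leg 3 bearing: y=sinΔλ·cosφ2=0.13646453, x=cosφ1·sinφ2-sinφ1·cosφ2·cosΔλ=-0.66627547; θ=atan2(y, x)=168.4249° ≈ 168.4°
Leg 4: φ1=-0.0218533, φ2=-0.6033778, Δφ=-0.5815245, Δλ=-1.6612515 rad; a=sin²(Δφ/2)+cosφ1·cosφ2·sin²(Δλ/2)=0.5309822488; c=2·atan2(√a, √(1-a))=1.632800546; dist=6371·c=10402.572 ≈ 10402.6 km; running total=36430.0 km
Leg 4 bearing: y=sinΔλ·cosφ2=-0.82005729, x=cosφ1·sinφ2-sinφ1·cosφ2·cosΔλ=-0.56891691; θ=atan2(y, x)=-124.7511° <0 so +360° → 235.2489° ≈ 235.2°

Leg 1: dist=12147.4 km, bearing=51.6°
Leg 2: dist=9115.1 km, bearing=310.4°
Leg 3: dist=4764.9 km, bearing=168.4°
Leg 4: dist=10402.6 km, bearing=235.2°
Total: 36430.0 km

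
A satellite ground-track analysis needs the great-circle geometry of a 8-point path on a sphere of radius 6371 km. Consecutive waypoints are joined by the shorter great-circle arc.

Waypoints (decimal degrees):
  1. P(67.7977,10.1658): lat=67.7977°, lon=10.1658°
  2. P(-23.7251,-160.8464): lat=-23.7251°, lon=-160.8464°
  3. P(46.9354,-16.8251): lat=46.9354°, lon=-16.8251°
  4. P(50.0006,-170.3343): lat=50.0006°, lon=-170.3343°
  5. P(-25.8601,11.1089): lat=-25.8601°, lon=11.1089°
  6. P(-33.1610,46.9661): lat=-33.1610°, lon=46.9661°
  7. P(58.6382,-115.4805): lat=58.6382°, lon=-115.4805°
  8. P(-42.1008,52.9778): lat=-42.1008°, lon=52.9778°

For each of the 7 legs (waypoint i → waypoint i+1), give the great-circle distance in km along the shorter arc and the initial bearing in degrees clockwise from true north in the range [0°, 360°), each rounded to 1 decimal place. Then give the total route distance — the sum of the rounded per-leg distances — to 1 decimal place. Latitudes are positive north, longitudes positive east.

Leg 1: dist=15075.7 km, bearing=348.2°
Leg 2: dist=15913.4 km, bearing=41.9°
Leg 3: dist=8939.6 km, bearing=343.1°
Leg 4: dist=17327.9 km, bearing=356.8°
Leg 5: dist=3545.3 km, bearing=111.8°
Leg 6: dist=16895.1 km, bearing=340.5°
Leg 7: dist=18008.8 km, bearing=28.6°
Total: 95705.8 km

Leg 1: φ1=1.1832931, φ2=-0.4140811, Δφ=-1.5973742, Δλ=-2.9847260 rad; a=sin²(Δφ/2)+cosφ1·cosφ2·sin²(Δλ/2)=0.8571057045; c=2·atan2(√a, √(1-a))=2.366293113; dist=6371·c=15075.653 ≈ 15075.7 km; running total=15075.7 km
Leg 1 bearing: y=sinΔλ·cosφ2=-0.14302109, x=cosφ1·sinφ2-sinφ1·cosφ2·cosΔλ=0.68516205; θ=atan2(y, x)=-11.7906° <0 so +360° → 348.2094° ≈ 348.2°
Leg 2: φ1=-0.4140811, φ2=0.8191773, Δφ=1.2332584, Δλ=2.5136459 rad; a=sin²(Δφ/2)+cosφ1·cosφ2·sin²(Δλ/2)=0.8999073871; c=2·atan2(√a, √(1-a))=2.497782898; dist=6371·c=15913.375 ≈ 15913.4 km; running total=30989.1 km
Leg 2 bearing: y=sinΔλ·cosφ2=0.40114761, x=cosφ1·sinφ2-sinφ1·cosφ2·cosΔλ=0.44651643; θ=atan2(y, x)=41.9363° ≈ 41.9°
Leg 3: φ1=0.8191773, φ2=0.8726751, Δφ=0.0534978, Δλ=-2.6792410 rad; a=sin²(Δφ/2)+cosφ1·cosφ2·sin²(Δλ/2)=0.4165785447; c=2·atan2(√a, √(1-a))=1.403169501; dist=6371·c=8939.593 ≈ 8939.6 km; running total=39928.7 km
Leg 3 bearing: y=sinΔλ·cosφ2=-0.28671448, x=cosφ1·sinφ2-sinφ1·cosφ2·cosΔλ=0.94337599; θ=atan2(y, x)=-16.9053° <0 so +360° → 343.0947° ≈ 343.1°
Leg 4: φ1=0.8726751, φ2=-0.4513439, Δφ=-1.3240190, Δλ=3.1667812 rad; a=sin²(Δφ/2)+cosφ1·cosφ2·sin²(Δλ/2)=0.9561809179; c=2·atan2(√a, √(1-a))=2.719813033; dist=6371·c=17327.929 ≈ 17327.9 km; running total=57256.6 km
Leg 4 bearing: y=sinΔλ·cosφ2=-0.02266385, x=cosφ1·sinφ2-sinφ1·cosφ2·cosΔλ=0.40875693; θ=atan2(y, x)=-3.1736° <0 so +360° → 356.8264° ≈ 356.8°
Leg 5: φ1=-0.4513439, φ2=-0.5787686, Δφ=-0.1274247, Δλ=0.6258262 rad; a=sin²(Δφ/2)+cosφ1·cosφ2·sin²(Δλ/2)=0.0754373998; c=2·atan2(√a, √(1-a))=0.556469461; dist=6371·c=3545.267 ≈ 3545.3 km; running total=60801.9 km
Leg 5 bearing: y=sinΔλ·cosφ2=0.49036721, x=cosφ1·sinφ2-sinφ1·cosφ2·cosΔλ=-0.19628142; θ=atan2(y, x)=111.8150° ≈ 111.8°
Leg 6: φ1=-0.5787686, φ2=1.0234297, Δφ=1.6021983, Δλ=-2.8352280 rad; a=sin²(Δφ/2)+cosφ1·cosφ2·sin²(Δλ/2)=0.9412348260; c=2·atan2(√a, √(1-a))=2.651883395; dist=6371·c=16895.149 ≈ 16895.1 km; running total=77697.0 km
Leg 6 bearing: y=sinΔλ·cosφ2=-0.15696199, x=cosφ1·sinφ2-sinφ1·cosφ2·cosΔλ=0.44340754; θ=atan2(y, x)=-19.4935° <0 so +360° → 340.5065° ≈ 340.5°
Leg 7: φ1=1.0234297, φ2=-0.7347976, Δφ=-1.7582272, Δλ=2.9401520 rad; a=sin²(Δφ/2)+cosφ1·cosφ2·sin²(Δλ/2)=0.9754129728; c=2·atan2(√a, √(1-a))=2.826688100; dist=6371·c=18008.830 ≈ 18008.8 km; running total=95705.8 km
Leg 7 bearing: y=sinΔλ·cosφ2=0.14845345, x=cosφ1·sinφ2-sinφ1·cosφ2·cosΔλ=0.27183008; θ=atan2(y, x)=28.6401° ≈ 28.6°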